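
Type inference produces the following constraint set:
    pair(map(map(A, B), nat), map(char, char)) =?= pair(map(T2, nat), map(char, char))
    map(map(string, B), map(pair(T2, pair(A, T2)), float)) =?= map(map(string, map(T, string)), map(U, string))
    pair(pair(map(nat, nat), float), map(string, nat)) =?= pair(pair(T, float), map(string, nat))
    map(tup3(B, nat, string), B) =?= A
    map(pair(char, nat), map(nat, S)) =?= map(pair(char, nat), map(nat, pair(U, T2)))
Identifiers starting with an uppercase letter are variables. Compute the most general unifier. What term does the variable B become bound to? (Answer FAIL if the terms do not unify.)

FAIL

Decompose pair/2: map(map(A, B), nat) =?= map(T2, nat),  map(char, char) =?= map(char, char).
Decompose map/2: map(A, B) =?= T2,  nat =?= nat.
Bind T2 := map(A, B); substituting into the 2 remaining equations that mention T2 gives: map(map(string, B), map(pair(map(A, B), pair(A, map(A, B))), float)) =?= map(map(string, map(T, string)), map(U, string)),  map(pair(char, nat), map(nat, S)) =?= map(pair(char, nat), map(nat, pair(U, map(A, B)))).
Delete trivial equation nat =?= nat.
Delete trivial equation map(char, char) =?= map(char, char).
Decompose map/2: map(string, B) =?= map(string, map(T, string)),  map(pair(map(A, B), pair(A, map(A, B))), float) =?= map(U, string).
Decompose map/2: string =?= string,  B =?= map(T, string).
Delete trivial equation string =?= string.
Bind B := map(T, string); substituting into the 3 remaining equations that mention B gives: map(pair(map(A, map(T, string)), pair(A, map(A, map(T, string)))), float) =?= map(U, string),  map(tup3(map(T, string), nat, string), map(T, string)) =?= A,  map(pair(char, nat), map(nat, S)) =?= map(pair(char, nat), map(nat, pair(U, map(A, map(T, string))))). Substituting into the earlier binding gives T2 := map(A, map(T, string)).
Decompose map/2: pair(map(A, map(T, string)), pair(A, map(A, map(T, string)))) =?= U,  float =?= string.
Bind U := pair(map(A, map(T, string)), pair(A, map(A, map(T, string)))); substituting into the one remaining equation that mentions U gives: map(pair(char, nat), map(nat, S)) =?= map(pair(char, nat), map(nat, pair(pair(map(A, map(T, string)), pair(A, map(A, map(T, string)))), map(A, map(T, string))))).
Clash: constants float and string differ; no unifier exists.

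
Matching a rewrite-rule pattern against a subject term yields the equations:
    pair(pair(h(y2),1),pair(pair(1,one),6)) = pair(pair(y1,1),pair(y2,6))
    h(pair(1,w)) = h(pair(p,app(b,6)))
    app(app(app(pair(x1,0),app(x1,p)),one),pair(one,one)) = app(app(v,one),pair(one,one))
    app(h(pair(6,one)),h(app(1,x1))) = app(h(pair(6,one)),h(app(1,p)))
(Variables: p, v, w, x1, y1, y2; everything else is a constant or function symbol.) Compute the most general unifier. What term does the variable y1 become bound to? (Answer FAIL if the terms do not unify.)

Decompose pair/2: pair(h(y2),1) = pair(y1,1),  pair(pair(1,one),6) = pair(y2,6).
Decompose pair/2: h(y2) = y1,  1 = 1.
Bind y1 := h(y2); no other remaining equation mentions y1.
Delete trivial equation 1 = 1.
Decompose pair/2: pair(1,one) = y2,  6 = 6.
Bind y2 := pair(1,one); no other remaining equation mentions y2. Substituting into the earlier binding gives y1 := h(pair(1,one)).
Delete trivial equation 6 = 6.
Decompose h/1: pair(1,w) = pair(p,app(b,6)).
Decompose pair/2: 1 = p,  w = app(b,6).
Bind p := 1; substituting into the 2 remaining equations that mention p gives: app(app(app(pair(x1,0),app(x1,1)),one),pair(one,one)) = app(app(v,one),pair(one,one)),  app(h(pair(6,one)),h(app(1,x1))) = app(h(pair(6,one)),h(app(1,1))).
Bind w := app(b,6); no other remaining equation mentions w.
Decompose app/2: app(app(pair(x1,0),app(x1,1)),one) = app(v,one),  pair(one,one) = pair(one,one).
Decompose app/2: app(pair(x1,0),app(x1,1)) = v,  one = one.
Bind v := app(pair(x1,0),app(x1,1)); no other remaining equation mentions v.
Delete trivial equation one = one.
Delete trivial equation pair(one,one) = pair(one,one).
Decompose app/2: h(pair(6,one)) = h(pair(6,one)),  h(app(1,x1)) = h(app(1,1)).
Delete trivial equation h(pair(6,one)) = h(pair(6,one)).
Decompose h/1: app(1,x1) = app(1,1).
Decompose app/2: 1 = 1,  x1 = 1.
Delete trivial equation 1 = 1.
Bind x1 := 1. Substituting into the earlier binding gives v := app(pair(1,0),app(1,1)).
MGU = { y1 -> h(pair(1,one)), y2 -> pair(1,one), p -> 1, w -> app(b,6), v -> app(pair(1,0),app(1,1)), x1 -> 1 }, so y1 -> h(pair(1,one)).

h(pair(1,one))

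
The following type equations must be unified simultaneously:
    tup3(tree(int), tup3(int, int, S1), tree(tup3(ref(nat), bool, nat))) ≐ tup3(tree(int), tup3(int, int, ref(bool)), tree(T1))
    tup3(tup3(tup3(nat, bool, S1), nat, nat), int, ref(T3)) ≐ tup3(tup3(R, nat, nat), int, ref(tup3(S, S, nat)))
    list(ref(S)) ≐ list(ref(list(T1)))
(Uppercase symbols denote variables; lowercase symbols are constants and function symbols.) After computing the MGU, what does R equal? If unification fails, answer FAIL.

Decompose tup3/3: tree(int) ≐ tree(int),  tup3(int, int, S1) ≐ tup3(int, int, ref(bool)),  tree(tup3(ref(nat), bool, nat)) ≐ tree(T1).
Delete trivial equation tree(int) ≐ tree(int).
Decompose tup3/3: int ≐ int,  int ≐ int,  S1 ≐ ref(bool).
Delete trivial equation int ≐ int.
Delete trivial equation int ≐ int.
Bind S1 := ref(bool); substituting into the one remaining equation that mentions S1 gives: tup3(tup3(tup3(nat, bool, ref(bool)), nat, nat), int, ref(T3)) ≐ tup3(tup3(R, nat, nat), int, ref(tup3(S, S, nat))).
Decompose tree/1: tup3(ref(nat), bool, nat) ≐ T1.
Bind T1 := tup3(ref(nat), bool, nat); substituting into the one remaining equation that mentions T1 gives: list(ref(S)) ≐ list(ref(list(tup3(ref(nat), bool, nat)))).
Decompose tup3/3: tup3(tup3(nat, bool, ref(bool)), nat, nat) ≐ tup3(R, nat, nat),  int ≐ int,  ref(T3) ≐ ref(tup3(S, S, nat)).
Decompose tup3/3: tup3(nat, bool, ref(bool)) ≐ R,  nat ≐ nat,  nat ≐ nat.
Bind R := tup3(nat, bool, ref(bool)); no other remaining equation mentions R.
Delete trivial equation nat ≐ nat.
Delete trivial equation nat ≐ nat.
Delete trivial equation int ≐ int.
Decompose ref/1: T3 ≐ tup3(S, S, nat).
Bind T3 := tup3(S, S, nat); no other remaining equation mentions T3.
Decompose list/1: ref(S) ≐ ref(list(tup3(ref(nat), bool, nat))).
Decompose ref/1: S ≐ list(tup3(ref(nat), bool, nat)).
Bind S := list(tup3(ref(nat), bool, nat)). Substituting into the earlier binding gives T3 := tup3(list(tup3(ref(nat), bool, nat)), list(tup3(ref(nat), bool, nat)), nat).
MGU = { S1 := ref(bool), T1 := tup3(ref(nat), bool, nat), R := tup3(nat, bool, ref(bool)), T3 := tup3(list(tup3(ref(nat), bool, nat)), list(tup3(ref(nat), bool, nat)), nat), S := list(tup3(ref(nat), bool, nat)) }, so R := tup3(nat, bool, ref(bool)).

tup3(nat, bool, ref(bool))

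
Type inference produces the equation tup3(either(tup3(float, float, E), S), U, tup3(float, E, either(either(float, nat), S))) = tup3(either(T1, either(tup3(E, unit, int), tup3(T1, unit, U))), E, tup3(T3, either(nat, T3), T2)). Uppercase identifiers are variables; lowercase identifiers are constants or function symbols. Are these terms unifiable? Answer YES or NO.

Decompose tup3/3: either(tup3(float, float, E), S) = either(T1, either(tup3(E, unit, int), tup3(T1, unit, U))),  U = E,  tup3(float, E, either(either(float, nat), S)) = tup3(T3, either(nat, T3), T2).
Decompose either/2: tup3(float, float, E) = T1,  S = either(tup3(E, unit, int), tup3(T1, unit, U)).
Bind T1 := tup3(float, float, E); substituting into the one remaining equation that mentions T1 gives: S = either(tup3(E, unit, int), tup3(tup3(float, float, E), unit, U)).
Bind S := either(tup3(E, unit, int), tup3(tup3(float, float, E), unit, U)); substituting into the one remaining equation that mentions S gives: tup3(float, E, either(either(float, nat), either(tup3(E, unit, int), tup3(tup3(float, float, E), unit, U)))) = tup3(T3, either(nat, T3), T2).
Bind U := E; substituting into the remaining equation gives: tup3(float, E, either(either(float, nat), either(tup3(E, unit, int), tup3(tup3(float, float, E), unit, E)))) = tup3(T3, either(nat, T3), T2). Substituting into the earlier binding gives S := either(tup3(E, unit, int), tup3(tup3(float, float, E), unit, E)).
Decompose tup3/3: float = T3,  E = either(nat, T3),  either(either(float, nat), either(tup3(E, unit, int), tup3(tup3(float, float, E), unit, E))) = T2.
Bind T3 := float; substituting into the one remaining equation that mentions T3 gives: E = either(nat, float).
Bind E := either(nat, float); substituting into the remaining equation gives: either(either(float, nat), either(tup3(either(nat, float), unit, int), tup3(tup3(float, float, either(nat, float)), unit, either(nat, float)))) = T2. Substituting into the earlier bindings gives T1 := tup3(float, float, either(nat, float)), S := either(tup3(either(nat, float), unit, int), tup3(tup3(float, float, either(nat, float)), unit, either(nat, float))), U := either(nat, float).
Bind T2 := either(either(float, nat), either(tup3(either(nat, float), unit, int), tup3(tup3(float, float, either(nat, float)), unit, either(nat, float)))).
No equations remain and no clash or occurs-check failure arose, so a unifier exists.

YES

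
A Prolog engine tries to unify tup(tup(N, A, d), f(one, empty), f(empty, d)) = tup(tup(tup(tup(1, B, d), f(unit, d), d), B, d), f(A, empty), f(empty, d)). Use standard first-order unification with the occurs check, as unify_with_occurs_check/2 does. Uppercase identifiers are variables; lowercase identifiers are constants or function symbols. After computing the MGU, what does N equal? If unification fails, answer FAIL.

Decompose tup/3: tup(N, A, d) = tup(tup(tup(1, B, d), f(unit, d), d), B, d),  f(one, empty) = f(A, empty),  f(empty, d) = f(empty, d).
Decompose tup/3: N = tup(tup(1, B, d), f(unit, d), d),  A = B,  d = d.
Bind N := tup(tup(1, B, d), f(unit, d), d); no other remaining equation mentions N.
Bind A := B; substituting into the one remaining equation that mentions A gives: f(one, empty) = f(B, empty).
Delete trivial equation d = d.
Decompose f/2: one = B,  empty = empty.
Bind B := one; no other remaining equation mentions B. Substituting into the earlier bindings gives N := tup(tup(1, one, d), f(unit, d), d), A := one.
Delete trivial equation empty = empty.
Delete trivial equation f(empty, d) = f(empty, d).
MGU = { N = tup(tup(1, one, d), f(unit, d), d), A = one, B = one }, so N = tup(tup(1, one, d), f(unit, d), d).

tup(tup(1, one, d), f(unit, d), d)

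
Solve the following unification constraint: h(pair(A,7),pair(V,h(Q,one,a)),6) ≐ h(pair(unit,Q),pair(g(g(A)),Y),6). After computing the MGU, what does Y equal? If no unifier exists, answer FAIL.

Decompose h/3: pair(A,7) ≐ pair(unit,Q),  pair(V,h(Q,one,a)) ≐ pair(g(g(A)),Y),  6 ≐ 6.
Decompose pair/2: A ≐ unit,  7 ≐ Q.
Bind A := unit; substituting into the one remaining equation that mentions A gives: pair(V,h(Q,one,a)) ≐ pair(g(g(unit)),Y).
Bind Q := 7; substituting into the one remaining equation that mentions Q gives: pair(V,h(7,one,a)) ≐ pair(g(g(unit)),Y).
Decompose pair/2: V ≐ g(g(unit)),  h(7,one,a) ≐ Y.
Bind V := g(g(unit)); no other remaining equation mentions V.
Bind Y := h(7,one,a); no other remaining equation mentions Y.
Delete trivial equation 6 ≐ 6.
MGU = { A := unit, Q := 7, V := g(g(unit)), Y := h(7,one,a) }, so Y := h(7,one,a).

h(7,one,a)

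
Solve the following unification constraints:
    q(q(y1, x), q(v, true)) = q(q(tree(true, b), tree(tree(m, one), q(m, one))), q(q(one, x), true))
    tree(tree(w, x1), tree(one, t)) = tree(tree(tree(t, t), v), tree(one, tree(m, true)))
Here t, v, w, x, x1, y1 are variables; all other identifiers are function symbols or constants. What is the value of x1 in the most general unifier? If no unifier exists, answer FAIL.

Decompose q/2: q(y1, x) = q(tree(true, b), tree(tree(m, one), q(m, one))),  q(v, true) = q(q(one, x), true).
Decompose q/2: y1 = tree(true, b),  x = tree(tree(m, one), q(m, one)).
Bind y1 := tree(true, b); no other remaining equation mentions y1.
Bind x := tree(tree(m, one), q(m, one)); substituting into the one remaining equation that mentions x gives: q(v, true) = q(q(one, tree(tree(m, one), q(m, one))), true).
Decompose q/2: v = q(one, tree(tree(m, one), q(m, one))),  true = true.
Bind v := q(one, tree(tree(m, one), q(m, one))); substituting into the one remaining equation that mentions v gives: tree(tree(w, x1), tree(one, t)) = tree(tree(tree(t, t), q(one, tree(tree(m, one), q(m, one)))), tree(one, tree(m, true))).
Delete trivial equation true = true.
Decompose tree/2: tree(w, x1) = tree(tree(t, t), q(one, tree(tree(m, one), q(m, one)))),  tree(one, t) = tree(one, tree(m, true)).
Decompose tree/2: w = tree(t, t),  x1 = q(one, tree(tree(m, one), q(m, one))).
Bind w := tree(t, t); no other remaining equation mentions w.
Bind x1 := q(one, tree(tree(m, one), q(m, one))); no other remaining equation mentions x1.
Decompose tree/2: one = one,  t = tree(m, true).
Delete trivial equation one = one.
Bind t := tree(m, true). Substituting into the earlier binding gives w := tree(tree(m, true), tree(m, true)).
MGU = { y1 := tree(true, b), x := tree(tree(m, one), q(m, one)), v := q(one, tree(tree(m, one), q(m, one))), w := tree(tree(m, true), tree(m, true)), x1 := q(one, tree(tree(m, one), q(m, one))), t := tree(m, true) }, so x1 := q(one, tree(tree(m, one), q(m, one))).

q(one, tree(tree(m, one), q(m, one)))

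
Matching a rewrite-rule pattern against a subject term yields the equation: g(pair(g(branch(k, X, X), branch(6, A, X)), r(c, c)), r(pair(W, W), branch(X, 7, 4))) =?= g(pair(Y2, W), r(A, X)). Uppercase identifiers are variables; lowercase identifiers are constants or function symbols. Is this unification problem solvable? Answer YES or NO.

NO

Decompose g/2: pair(g(branch(k, X, X), branch(6, A, X)), r(c, c)) =?= pair(Y2, W),  r(pair(W, W), branch(X, 7, 4)) =?= r(A, X).
Decompose pair/2: g(branch(k, X, X), branch(6, A, X)) =?= Y2,  r(c, c) =?= W.
Bind Y2 := g(branch(k, X, X), branch(6, A, X)); no other remaining equation mentions Y2.
Bind W := r(c, c); substituting into the remaining equation gives: r(pair(r(c, c), r(c, c)), branch(X, 7, 4)) =?= r(A, X).
Decompose r/2: pair(r(c, c), r(c, c)) =?= A,  branch(X, 7, 4) =?= X.
Bind A := pair(r(c, c), r(c, c)); no other remaining equation mentions A. Substituting into the earlier binding gives Y2 := g(branch(k, X, X), branch(6, pair(r(c, c), r(c, c)), X)).
Occurs check fails: X occurs in branch(X, 7, 4); the equation X =?= branch(X, 7, 4) has no finite solution.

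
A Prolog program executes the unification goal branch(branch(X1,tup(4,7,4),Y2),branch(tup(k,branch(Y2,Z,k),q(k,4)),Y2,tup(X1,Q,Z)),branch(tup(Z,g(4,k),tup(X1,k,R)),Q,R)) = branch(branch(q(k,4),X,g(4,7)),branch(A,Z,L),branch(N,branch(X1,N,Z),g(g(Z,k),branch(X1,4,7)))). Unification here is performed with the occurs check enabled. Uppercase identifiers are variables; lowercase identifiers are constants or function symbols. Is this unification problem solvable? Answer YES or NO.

Decompose branch/3: branch(X1,tup(4,7,4),Y2) = branch(q(k,4),X,g(4,7)),  branch(tup(k,branch(Y2,Z,k),q(k,4)),Y2,tup(X1,Q,Z)) = branch(A,Z,L),  branch(tup(Z,g(4,k),tup(X1,k,R)),Q,R) = branch(N,branch(X1,N,Z),g(g(Z,k),branch(X1,4,7))).
Decompose branch/3: X1 = q(k,4),  tup(4,7,4) = X,  Y2 = g(4,7).
Bind X1 := q(k,4); substituting into the 2 remaining equations that mention X1 gives: branch(tup(k,branch(Y2,Z,k),q(k,4)),Y2,tup(q(k,4),Q,Z)) = branch(A,Z,L),  branch(tup(Z,g(4,k),tup(q(k,4),k,R)),Q,R) = branch(N,branch(q(k,4),N,Z),g(g(Z,k),branch(q(k,4),4,7))).
Bind X := tup(4,7,4); no other remaining equation mentions X.
Bind Y2 := g(4,7); substituting into the one remaining equation that mentions Y2 gives: branch(tup(k,branch(g(4,7),Z,k),q(k,4)),g(4,7),tup(q(k,4),Q,Z)) = branch(A,Z,L).
Decompose branch/3: tup(k,branch(g(4,7),Z,k),q(k,4)) = A,  g(4,7) = Z,  tup(q(k,4),Q,Z) = L.
Bind A := tup(k,branch(g(4,7),Z,k),q(k,4)); no other remaining equation mentions A.
Bind Z := g(4,7); substituting into the remaining equations gives: tup(q(k,4),Q,g(4,7)) = L,  branch(tup(g(4,7),g(4,k),tup(q(k,4),k,R)),Q,R) = branch(N,branch(q(k,4),N,g(4,7)),g(g(g(4,7),k),branch(q(k,4),4,7))). Substituting into the earlier binding gives A := tup(k,branch(g(4,7),g(4,7),k),q(k,4)).
Bind L := tup(q(k,4),Q,g(4,7)); no other remaining equation mentions L.
Decompose branch/3: tup(g(4,7),g(4,k),tup(q(k,4),k,R)) = N,  Q = branch(q(k,4),N,g(4,7)),  R = g(g(g(4,7),k),branch(q(k,4),4,7)).
Bind N := tup(g(4,7),g(4,k),tup(q(k,4),k,R)); substituting into the one remaining equation that mentions N gives: Q = branch(q(k,4),tup(g(4,7),g(4,k),tup(q(k,4),k,R)),g(4,7)).
Bind Q := branch(q(k,4),tup(g(4,7),g(4,k),tup(q(k,4),k,R)),g(4,7)); no other remaining equation mentions Q. Substituting into the earlier binding gives L := tup(q(k,4),branch(q(k,4),tup(g(4,7),g(4,k),tup(q(k,4),k,R)),g(4,7)),g(4,7)).
Bind R := g(g(g(4,7),k),branch(q(k,4),4,7)). Substituting into the earlier bindings gives L := tup(q(k,4),branch(q(k,4),tup(g(4,7),g(4,k),tup(q(k,4),k,g(g(g(4,7),k),branch(q(k,4),4,7)))),g(4,7)),g(4,7)), N := tup(g(4,7),g(4,k),tup(q(k,4),k,g(g(g(4,7),k),branch(q(k,4),4,7)))), Q := branch(q(k,4),tup(g(4,7),g(4,k),tup(q(k,4),k,g(g(g(4,7),k),branch(q(k,4),4,7)))),g(4,7)).
No equations remain and no clash or occurs-check failure arose, so a unifier exists.

YES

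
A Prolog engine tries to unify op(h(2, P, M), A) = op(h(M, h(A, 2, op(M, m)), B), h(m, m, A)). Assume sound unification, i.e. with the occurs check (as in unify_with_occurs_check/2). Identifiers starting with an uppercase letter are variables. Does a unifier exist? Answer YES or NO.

NO

Decompose op/2: h(2, P, M) = h(M, h(A, 2, op(M, m)), B),  A = h(m, m, A).
Decompose h/3: 2 = M,  P = h(A, 2, op(M, m)),  M = B.
Bind M := 2; substituting into the 2 remaining equations that mention M gives: P = h(A, 2, op(2, m)),  2 = B.
Bind P := h(A, 2, op(2, m)); no other remaining equation mentions P.
Bind B := 2; no other remaining equation mentions B.
Occurs check fails: A occurs in h(m, m, A); the equation A = h(m, m, A) has no finite solution.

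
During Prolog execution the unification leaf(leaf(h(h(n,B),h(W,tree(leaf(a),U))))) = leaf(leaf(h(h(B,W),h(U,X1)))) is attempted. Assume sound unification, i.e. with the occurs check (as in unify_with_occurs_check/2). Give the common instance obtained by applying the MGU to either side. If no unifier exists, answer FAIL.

leaf(leaf(h(h(n,n),h(n,tree(leaf(a),n)))))

Decompose leaf/1: leaf(h(h(n,B),h(W,tree(leaf(a),U)))) = leaf(h(h(B,W),h(U,X1))).
Decompose leaf/1: h(h(n,B),h(W,tree(leaf(a),U))) = h(h(B,W),h(U,X1)).
Decompose h/2: h(n,B) = h(B,W),  h(W,tree(leaf(a),U)) = h(U,X1).
Decompose h/2: n = B,  B = W.
Bind B := n; substituting into the one remaining equation that mentions B gives: n = W.
Bind W := n; substituting into the remaining equation gives: h(n,tree(leaf(a),U)) = h(U,X1).
Decompose h/2: n = U,  tree(leaf(a),U) = X1.
Bind U := n; substituting into the remaining equation gives: tree(leaf(a),n) = X1.
Bind X1 := tree(leaf(a),n).
Applying the MGU to either side gives leaf(leaf(h(h(n,n),h(n,tree(leaf(a),n))))).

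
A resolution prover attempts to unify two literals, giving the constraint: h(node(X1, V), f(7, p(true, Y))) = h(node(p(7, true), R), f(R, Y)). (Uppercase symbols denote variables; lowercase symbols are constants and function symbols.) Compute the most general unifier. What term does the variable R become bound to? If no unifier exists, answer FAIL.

FAIL

Decompose h/2: node(X1, V) = node(p(7, true), R),  f(7, p(true, Y)) = f(R, Y).
Decompose node/2: X1 = p(7, true),  V = R.
Bind X1 := p(7, true); no other remaining equation mentions X1.
Bind V := R; no other remaining equation mentions V.
Decompose f/2: 7 = R,  p(true, Y) = Y.
Bind R := 7; no other remaining equation mentions R. Substituting into the earlier binding gives V := 7.
Occurs check fails: Y occurs in p(true, Y); the equation Y = p(true, Y) has no finite solution.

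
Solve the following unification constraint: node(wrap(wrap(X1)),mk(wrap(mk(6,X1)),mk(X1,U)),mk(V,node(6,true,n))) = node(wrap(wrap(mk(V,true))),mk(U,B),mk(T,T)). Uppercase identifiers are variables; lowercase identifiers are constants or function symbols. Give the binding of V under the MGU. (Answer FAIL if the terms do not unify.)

node(6,true,n)

Decompose node/3: wrap(wrap(X1)) = wrap(wrap(mk(V,true))),  mk(wrap(mk(6,X1)),mk(X1,U)) = mk(U,B),  mk(V,node(6,true,n)) = mk(T,T).
Decompose wrap/1: wrap(X1) = wrap(mk(V,true)).
Decompose wrap/1: X1 = mk(V,true).
Bind X1 := mk(V,true); substituting into the one remaining equation that mentions X1 gives: mk(wrap(mk(6,mk(V,true))),mk(mk(V,true),U)) = mk(U,B).
Decompose mk/2: wrap(mk(6,mk(V,true))) = U,  mk(mk(V,true),U) = B.
Bind U := wrap(mk(6,mk(V,true))); substituting into the one remaining equation that mentions U gives: mk(mk(V,true),wrap(mk(6,mk(V,true)))) = B.
Bind B := mk(mk(V,true),wrap(mk(6,mk(V,true)))); no other remaining equation mentions B.
Decompose mk/2: V = T,  node(6,true,n) = T.
Bind V := T; no other remaining equation mentions V. Substituting into the earlier bindings gives X1 := mk(T,true), U := wrap(mk(6,mk(T,true))), B := mk(mk(T,true),wrap(mk(6,mk(T,true)))).
Bind T := node(6,true,n). Substituting into the earlier bindings gives X1 := mk(node(6,true,n),true), U := wrap(mk(6,mk(node(6,true,n),true))), B := mk(mk(node(6,true,n),true),wrap(mk(6,mk(node(6,true,n),true)))), V := node(6,true,n).
MGU = { X1 ↦ mk(node(6,true,n),true), U ↦ wrap(mk(6,mk(node(6,true,n),true))), B ↦ mk(mk(node(6,true,n),true),wrap(mk(6,mk(node(6,true,n),true)))), V ↦ node(6,true,n), T ↦ node(6,true,n) }, so V ↦ node(6,true,n).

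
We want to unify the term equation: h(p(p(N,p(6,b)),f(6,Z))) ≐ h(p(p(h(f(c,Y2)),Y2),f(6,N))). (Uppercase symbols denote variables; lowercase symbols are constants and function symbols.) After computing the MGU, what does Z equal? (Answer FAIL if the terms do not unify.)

Decompose h/1: p(p(N,p(6,b)),f(6,Z)) ≐ p(p(h(f(c,Y2)),Y2),f(6,N)).
Decompose p/2: p(N,p(6,b)) ≐ p(h(f(c,Y2)),Y2),  f(6,Z) ≐ f(6,N).
Decompose p/2: N ≐ h(f(c,Y2)),  p(6,b) ≐ Y2.
Bind N := h(f(c,Y2)); substituting into the one remaining equation that mentions N gives: f(6,Z) ≐ f(6,h(f(c,Y2))).
Bind Y2 := p(6,b); substituting into the remaining equation gives: f(6,Z) ≐ f(6,h(f(c,p(6,b)))). Substituting into the earlier binding gives N := h(f(c,p(6,b))).
Decompose f/2: 6 ≐ 6,  Z ≐ h(f(c,p(6,b))).
Delete trivial equation 6 ≐ 6.
Bind Z := h(f(c,p(6,b))).
MGU = { N ↦ h(f(c,p(6,b))), Y2 ↦ p(6,b), Z ↦ h(f(c,p(6,b))) }, so Z ↦ h(f(c,p(6,b))).

h(f(c,p(6,b)))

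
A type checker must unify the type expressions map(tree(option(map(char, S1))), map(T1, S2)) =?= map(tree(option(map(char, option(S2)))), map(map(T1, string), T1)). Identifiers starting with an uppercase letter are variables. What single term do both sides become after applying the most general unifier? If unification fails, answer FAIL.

FAIL

Decompose map/2: tree(option(map(char, S1))) =?= tree(option(map(char, option(S2)))),  map(T1, S2) =?= map(map(T1, string), T1).
Decompose tree/1: option(map(char, S1)) =?= option(map(char, option(S2))).
Decompose option/1: map(char, S1) =?= map(char, option(S2)).
Decompose map/2: char =?= char,  S1 =?= option(S2).
Delete trivial equation char =?= char.
Bind S1 := option(S2); no other remaining equation mentions S1.
Decompose map/2: T1 =?= map(T1, string),  S2 =?= T1.
Occurs check fails: T1 occurs in map(T1, string); the equation T1 =?= map(T1, string) has no finite solution.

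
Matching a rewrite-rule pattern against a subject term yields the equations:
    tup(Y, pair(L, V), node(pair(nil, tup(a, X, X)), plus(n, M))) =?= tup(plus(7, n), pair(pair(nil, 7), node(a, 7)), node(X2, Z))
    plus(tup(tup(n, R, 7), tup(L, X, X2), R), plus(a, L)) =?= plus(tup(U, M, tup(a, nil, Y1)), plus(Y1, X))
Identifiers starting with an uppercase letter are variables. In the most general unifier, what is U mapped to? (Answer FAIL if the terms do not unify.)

tup(n, tup(a, nil, a), 7)

Decompose tup/3: Y =?= plus(7, n),  pair(L, V) =?= pair(pair(nil, 7), node(a, 7)),  node(pair(nil, tup(a, X, X)), plus(n, M)) =?= node(X2, Z).
Bind Y := plus(7, n); no other remaining equation mentions Y.
Decompose pair/2: L =?= pair(nil, 7),  V =?= node(a, 7).
Bind L := pair(nil, 7); substituting into the one remaining equation that mentions L gives: plus(tup(tup(n, R, 7), tup(pair(nil, 7), X, X2), R), plus(a, pair(nil, 7))) =?= plus(tup(U, M, tup(a, nil, Y1)), plus(Y1, X)).
Bind V := node(a, 7); no other remaining equation mentions V.
Decompose node/2: pair(nil, tup(a, X, X)) =?= X2,  plus(n, M) =?= Z.
Bind X2 := pair(nil, tup(a, X, X)); substituting into the one remaining equation that mentions X2 gives: plus(tup(tup(n, R, 7), tup(pair(nil, 7), X, pair(nil, tup(a, X, X))), R), plus(a, pair(nil, 7))) =?= plus(tup(U, M, tup(a, nil, Y1)), plus(Y1, X)).
Bind Z := plus(n, M); no other remaining equation mentions Z.
Decompose plus/2: tup(tup(n, R, 7), tup(pair(nil, 7), X, pair(nil, tup(a, X, X))), R) =?= tup(U, M, tup(a, nil, Y1)),  plus(a, pair(nil, 7)) =?= plus(Y1, X).
Decompose tup/3: tup(n, R, 7) =?= U,  tup(pair(nil, 7), X, pair(nil, tup(a, X, X))) =?= M,  R =?= tup(a, nil, Y1).
Bind U := tup(n, R, 7); no other remaining equation mentions U.
Bind M := tup(pair(nil, 7), X, pair(nil, tup(a, X, X))); no other remaining equation mentions M. Substituting into the earlier binding gives Z := plus(n, tup(pair(nil, 7), X, pair(nil, tup(a, X, X)))).
Bind R := tup(a, nil, Y1); no other remaining equation mentions R. Substituting into the earlier binding gives U := tup(n, tup(a, nil, Y1), 7).
Decompose plus/2: a =?= Y1,  pair(nil, 7) =?= X.
Bind Y1 := a; no other remaining equation mentions Y1. Substituting into the earlier bindings gives U := tup(n, tup(a, nil, a), 7), R := tup(a, nil, a).
Bind X := pair(nil, 7). Substituting into the earlier bindings gives X2 := pair(nil, tup(a, pair(nil, 7), pair(nil, 7))), Z := plus(n, tup(pair(nil, 7), pair(nil, 7), pair(nil, tup(a, pair(nil, 7), pair(nil, 7))))), M := tup(pair(nil, 7), pair(nil, 7), pair(nil, tup(a, pair(nil, 7), pair(nil, 7)))).
MGU = { Y := plus(7, n), L := pair(nil, 7), V := node(a, 7), X2 := pair(nil, tup(a, pair(nil, 7), pair(nil, 7))), Z := plus(n, tup(pair(nil, 7), pair(nil, 7), pair(nil, tup(a, pair(nil, 7), pair(nil, 7))))), U := tup(n, tup(a, nil, a), 7), M := tup(pair(nil, 7), pair(nil, 7), pair(nil, tup(a, pair(nil, 7), pair(nil, 7)))), R := tup(a, nil, a), Y1 := a, X := pair(nil, 7) }, so U := tup(n, tup(a, nil, a), 7).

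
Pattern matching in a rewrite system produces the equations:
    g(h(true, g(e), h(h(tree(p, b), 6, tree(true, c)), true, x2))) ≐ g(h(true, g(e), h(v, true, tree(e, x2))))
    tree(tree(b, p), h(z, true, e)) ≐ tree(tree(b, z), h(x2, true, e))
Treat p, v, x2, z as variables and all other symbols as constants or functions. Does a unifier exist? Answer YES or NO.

NO

Decompose g/1: h(true, g(e), h(h(tree(p, b), 6, tree(true, c)), true, x2)) ≐ h(true, g(e), h(v, true, tree(e, x2))).
Decompose h/3: true ≐ true,  g(e) ≐ g(e),  h(h(tree(p, b), 6, tree(true, c)), true, x2) ≐ h(v, true, tree(e, x2)).
Delete trivial equation true ≐ true.
Delete trivial equation g(e) ≐ g(e).
Decompose h/3: h(tree(p, b), 6, tree(true, c)) ≐ v,  true ≐ true,  x2 ≐ tree(e, x2).
Bind v := h(tree(p, b), 6, tree(true, c)); no other remaining equation mentions v.
Delete trivial equation true ≐ true.
Occurs check fails: x2 occurs in tree(e, x2); the equation x2 ≐ tree(e, x2) has no finite solution.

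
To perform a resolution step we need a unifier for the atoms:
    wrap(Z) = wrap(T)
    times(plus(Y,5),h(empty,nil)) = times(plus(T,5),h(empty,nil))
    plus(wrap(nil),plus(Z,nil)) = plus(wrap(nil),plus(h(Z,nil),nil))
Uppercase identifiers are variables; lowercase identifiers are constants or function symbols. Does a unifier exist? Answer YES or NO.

Decompose wrap/1: Z = T.
Bind Z := T; substituting into the one remaining equation that mentions Z gives: plus(wrap(nil),plus(T,nil)) = plus(wrap(nil),plus(h(T,nil),nil)).
Decompose times/2: plus(Y,5) = plus(T,5),  h(empty,nil) = h(empty,nil).
Decompose plus/2: Y = T,  5 = 5.
Bind Y := T; no other remaining equation mentions Y.
Delete trivial equation 5 = 5.
Delete trivial equation h(empty,nil) = h(empty,nil).
Decompose plus/2: wrap(nil) = wrap(nil),  plus(T,nil) = plus(h(T,nil),nil).
Delete trivial equation wrap(nil) = wrap(nil).
Decompose plus/2: T = h(T,nil),  nil = nil.
Occurs check fails: T occurs in h(T,nil); the equation T = h(T,nil) has no finite solution.

NO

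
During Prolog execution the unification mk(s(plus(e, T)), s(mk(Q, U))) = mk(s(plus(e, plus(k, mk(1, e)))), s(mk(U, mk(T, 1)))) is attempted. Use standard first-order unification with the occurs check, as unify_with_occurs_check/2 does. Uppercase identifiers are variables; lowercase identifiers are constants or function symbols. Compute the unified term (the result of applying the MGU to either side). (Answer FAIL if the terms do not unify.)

mk(s(plus(e, plus(k, mk(1, e)))), s(mk(mk(plus(k, mk(1, e)), 1), mk(plus(k, mk(1, e)), 1))))

Decompose mk/2: s(plus(e, T)) = s(plus(e, plus(k, mk(1, e)))),  s(mk(Q, U)) = s(mk(U, mk(T, 1))).
Decompose s/1: plus(e, T) = plus(e, plus(k, mk(1, e))).
Decompose plus/2: e = e,  T = plus(k, mk(1, e)).
Delete trivial equation e = e.
Bind T := plus(k, mk(1, e)); substituting into the remaining equation gives: s(mk(Q, U)) = s(mk(U, mk(plus(k, mk(1, e)), 1))).
Decompose s/1: mk(Q, U) = mk(U, mk(plus(k, mk(1, e)), 1)).
Decompose mk/2: Q = U,  U = mk(plus(k, mk(1, e)), 1).
Bind Q := U; no other remaining equation mentions Q.
Bind U := mk(plus(k, mk(1, e)), 1). Substituting into the earlier binding gives Q := mk(plus(k, mk(1, e)), 1).
Applying the MGU to either side gives mk(s(plus(e, plus(k, mk(1, e)))), s(mk(mk(plus(k, mk(1, e)), 1), mk(plus(k, mk(1, e)), 1)))).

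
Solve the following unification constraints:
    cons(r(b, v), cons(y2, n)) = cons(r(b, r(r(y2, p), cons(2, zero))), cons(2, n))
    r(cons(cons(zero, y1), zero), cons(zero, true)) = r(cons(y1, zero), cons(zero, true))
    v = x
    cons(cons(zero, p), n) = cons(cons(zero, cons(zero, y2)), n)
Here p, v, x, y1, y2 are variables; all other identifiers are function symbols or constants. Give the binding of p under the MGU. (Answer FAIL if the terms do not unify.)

Decompose cons/2: r(b, v) = r(b, r(r(y2, p), cons(2, zero))),  cons(y2, n) = cons(2, n).
Decompose r/2: b = b,  v = r(r(y2, p), cons(2, zero)).
Delete trivial equation b = b.
Bind v := r(r(y2, p), cons(2, zero)); substituting into the one remaining equation that mentions v gives: r(r(y2, p), cons(2, zero)) = x.
Decompose cons/2: y2 = 2,  n = n.
Bind y2 := 2; substituting into the 2 remaining equations that mention y2 gives: r(r(2, p), cons(2, zero)) = x,  cons(cons(zero, p), n) = cons(cons(zero, cons(zero, 2)), n). Substituting into the earlier binding gives v := r(r(2, p), cons(2, zero)).
Delete trivial equation n = n.
Decompose r/2: cons(cons(zero, y1), zero) = cons(y1, zero),  cons(zero, true) = cons(zero, true).
Decompose cons/2: cons(zero, y1) = y1,  zero = zero.
Occurs check fails: y1 occurs in cons(zero, y1); the equation y1 = cons(zero, y1) has no finite solution.

FAIL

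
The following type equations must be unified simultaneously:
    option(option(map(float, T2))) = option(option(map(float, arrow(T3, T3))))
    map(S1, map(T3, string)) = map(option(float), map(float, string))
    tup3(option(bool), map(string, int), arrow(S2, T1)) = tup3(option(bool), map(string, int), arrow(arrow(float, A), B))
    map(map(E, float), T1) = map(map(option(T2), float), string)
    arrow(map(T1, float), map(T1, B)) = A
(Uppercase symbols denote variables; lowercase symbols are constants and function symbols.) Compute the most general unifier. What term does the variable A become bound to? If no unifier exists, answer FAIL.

arrow(map(string, float), map(string, string))

Decompose option/1: option(map(float, T2)) = option(map(float, arrow(T3, T3))).
Decompose option/1: map(float, T2) = map(float, arrow(T3, T3)).
Decompose map/2: float = float,  T2 = arrow(T3, T3).
Delete trivial equation float = float.
Bind T2 := arrow(T3, T3); substituting into the one remaining equation that mentions T2 gives: map(map(E, float), T1) = map(map(option(arrow(T3, T3)), float), string).
Decompose map/2: S1 = option(float),  map(T3, string) = map(float, string).
Bind S1 := option(float); no other remaining equation mentions S1.
Decompose map/2: T3 = float,  string = string.
Bind T3 := float; substituting into the one remaining equation that mentions T3 gives: map(map(E, float), T1) = map(map(option(arrow(float, float)), float), string). Substituting into the earlier binding gives T2 := arrow(float, float).
Delete trivial equation string = string.
Decompose tup3/3: option(bool) = option(bool),  map(string, int) = map(string, int),  arrow(S2, T1) = arrow(arrow(float, A), B).
Delete trivial equation option(bool) = option(bool).
Delete trivial equation map(string, int) = map(string, int).
Decompose arrow/2: S2 = arrow(float, A),  T1 = B.
Bind S2 := arrow(float, A); no other remaining equation mentions S2.
Bind T1 := B; substituting into the remaining equations gives: map(map(E, float), B) = map(map(option(arrow(float, float)), float), string),  arrow(map(B, float), map(B, B)) = A.
Decompose map/2: map(E, float) = map(option(arrow(float, float)), float),  B = string.
Decompose map/2: E = option(arrow(float, float)),  float = float.
Bind E := option(arrow(float, float)); no other remaining equation mentions E.
Delete trivial equation float = float.
Bind B := string; substituting into the remaining equation gives: arrow(map(string, float), map(string, string)) = A. Substituting into the earlier binding gives T1 := string.
Bind A := arrow(map(string, float), map(string, string)). Substituting into the earlier binding gives S2 := arrow(float, arrow(map(string, float), map(string, string))).
MGU = { T2 -> arrow(float, float), S1 -> option(float), T3 -> float, S2 -> arrow(float, arrow(map(string, float), map(string, string))), T1 -> string, E -> option(arrow(float, float)), B -> string, A -> arrow(map(string, float), map(string, string)) }, so A -> arrow(map(string, float), map(string, string)).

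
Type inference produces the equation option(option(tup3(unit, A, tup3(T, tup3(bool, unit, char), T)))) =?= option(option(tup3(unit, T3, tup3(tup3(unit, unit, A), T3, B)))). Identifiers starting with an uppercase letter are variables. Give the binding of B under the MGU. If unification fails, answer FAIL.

Decompose option/1: option(tup3(unit, A, tup3(T, tup3(bool, unit, char), T))) =?= option(tup3(unit, T3, tup3(tup3(unit, unit, A), T3, B))).
Decompose option/1: tup3(unit, A, tup3(T, tup3(bool, unit, char), T)) =?= tup3(unit, T3, tup3(tup3(unit, unit, A), T3, B)).
Decompose tup3/3: unit =?= unit,  A =?= T3,  tup3(T, tup3(bool, unit, char), T) =?= tup3(tup3(unit, unit, A), T3, B).
Delete trivial equation unit =?= unit.
Bind A := T3; substituting into the remaining equation gives: tup3(T, tup3(bool, unit, char), T) =?= tup3(tup3(unit, unit, T3), T3, B).
Decompose tup3/3: T =?= tup3(unit, unit, T3),  tup3(bool, unit, char) =?= T3,  T =?= B.
Bind T := tup3(unit, unit, T3); substituting into the one remaining equation that mentions T gives: tup3(unit, unit, T3) =?= B.
Bind T3 := tup3(bool, unit, char); substituting into the remaining equation gives: tup3(unit, unit, tup3(bool, unit, char)) =?= B. Substituting into the earlier bindings gives A := tup3(bool, unit, char), T := tup3(unit, unit, tup3(bool, unit, char)).
Bind B := tup3(unit, unit, tup3(bool, unit, char)).
MGU = { A ↦ tup3(bool, unit, char), T ↦ tup3(unit, unit, tup3(bool, unit, char)), T3 ↦ tup3(bool, unit, char), B ↦ tup3(unit, unit, tup3(bool, unit, char)) }, so B ↦ tup3(unit, unit, tup3(bool, unit, char)).

tup3(unit, unit, tup3(bool, unit, char))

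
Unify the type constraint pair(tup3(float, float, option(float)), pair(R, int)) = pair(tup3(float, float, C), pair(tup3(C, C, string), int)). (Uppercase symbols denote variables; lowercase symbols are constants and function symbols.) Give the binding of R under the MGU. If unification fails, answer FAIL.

Decompose pair/2: tup3(float, float, option(float)) = tup3(float, float, C),  pair(R, int) = pair(tup3(C, C, string), int).
Decompose tup3/3: float = float,  float = float,  option(float) = C.
Delete trivial equation float = float.
Delete trivial equation float = float.
Bind C := option(float); substituting into the remaining equation gives: pair(R, int) = pair(tup3(option(float), option(float), string), int).
Decompose pair/2: R = tup3(option(float), option(float), string),  int = int.
Bind R := tup3(option(float), option(float), string); no other remaining equation mentions R.
Delete trivial equation int = int.
MGU = { C ↦ option(float), R ↦ tup3(option(float), option(float), string) }, so R ↦ tup3(option(float), option(float), string).

tup3(option(float), option(float), string)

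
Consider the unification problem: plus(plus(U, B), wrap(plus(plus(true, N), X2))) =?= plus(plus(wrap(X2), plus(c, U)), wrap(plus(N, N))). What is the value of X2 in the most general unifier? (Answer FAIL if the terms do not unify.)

FAIL

Decompose plus/2: plus(U, B) =?= plus(wrap(X2), plus(c, U)),  wrap(plus(plus(true, N), X2)) =?= wrap(plus(N, N)).
Decompose plus/2: U =?= wrap(X2),  B =?= plus(c, U).
Bind U := wrap(X2); substituting into the one remaining equation that mentions U gives: B =?= plus(c, wrap(X2)).
Bind B := plus(c, wrap(X2)); no other remaining equation mentions B.
Decompose wrap/1: plus(plus(true, N), X2) =?= plus(N, N).
Decompose plus/2: plus(true, N) =?= N,  X2 =?= N.
Occurs check fails: N occurs in plus(true, N); the equation N =?= plus(true, N) has no finite solution.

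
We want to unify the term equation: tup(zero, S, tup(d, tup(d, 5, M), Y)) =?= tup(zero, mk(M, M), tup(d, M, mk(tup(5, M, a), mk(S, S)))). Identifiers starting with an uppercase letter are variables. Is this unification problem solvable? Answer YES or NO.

Decompose tup/3: zero =?= zero,  S =?= mk(M, M),  tup(d, tup(d, 5, M), Y) =?= tup(d, M, mk(tup(5, M, a), mk(S, S))).
Delete trivial equation zero =?= zero.
Bind S := mk(M, M); substituting into the remaining equation gives: tup(d, tup(d, 5, M), Y) =?= tup(d, M, mk(tup(5, M, a), mk(mk(M, M), mk(M, M)))).
Decompose tup/3: d =?= d,  tup(d, 5, M) =?= M,  Y =?= mk(tup(5, M, a), mk(mk(M, M), mk(M, M))).
Delete trivial equation d =?= d.
Occurs check fails: M occurs in tup(d, 5, M); the equation M =?= tup(d, 5, M) has no finite solution.

NO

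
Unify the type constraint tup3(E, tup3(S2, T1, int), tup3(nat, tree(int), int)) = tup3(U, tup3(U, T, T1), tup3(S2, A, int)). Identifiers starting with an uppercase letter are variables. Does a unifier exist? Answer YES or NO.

Decompose tup3/3: E = U,  tup3(S2, T1, int) = tup3(U, T, T1),  tup3(nat, tree(int), int) = tup3(S2, A, int).
Bind E := U; no other remaining equation mentions E.
Decompose tup3/3: S2 = U,  T1 = T,  int = T1.
Bind S2 := U; substituting into the one remaining equation that mentions S2 gives: tup3(nat, tree(int), int) = tup3(U, A, int).
Bind T1 := T; substituting into the one remaining equation that mentions T1 gives: int = T.
Bind T := int; no other remaining equation mentions T. Substituting into the earlier binding gives T1 := int.
Decompose tup3/3: nat = U,  tree(int) = A,  int = int.
Bind U := nat; no other remaining equation mentions U. Substituting into the earlier bindings gives E := nat, S2 := nat.
Bind A := tree(int); no other remaining equation mentions A.
Delete trivial equation int = int.
No equations remain and no clash or occurs-check failure arose, so a unifier exists.

YES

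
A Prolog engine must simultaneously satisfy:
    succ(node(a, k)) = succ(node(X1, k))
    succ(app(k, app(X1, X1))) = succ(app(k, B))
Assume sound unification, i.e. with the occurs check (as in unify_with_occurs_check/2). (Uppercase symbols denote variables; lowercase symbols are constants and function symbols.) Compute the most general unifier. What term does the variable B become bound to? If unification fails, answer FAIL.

app(a, a)

Decompose succ/1: node(a, k) = node(X1, k).
Decompose node/2: a = X1,  k = k.
Bind X1 := a; substituting into the one remaining equation that mentions X1 gives: succ(app(k, app(a, a))) = succ(app(k, B)).
Delete trivial equation k = k.
Decompose succ/1: app(k, app(a, a)) = app(k, B).
Decompose app/2: k = k,  app(a, a) = B.
Delete trivial equation k = k.
Bind B := app(a, a).
MGU = { X1 = a, B = app(a, a) }, so B = app(a, a).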